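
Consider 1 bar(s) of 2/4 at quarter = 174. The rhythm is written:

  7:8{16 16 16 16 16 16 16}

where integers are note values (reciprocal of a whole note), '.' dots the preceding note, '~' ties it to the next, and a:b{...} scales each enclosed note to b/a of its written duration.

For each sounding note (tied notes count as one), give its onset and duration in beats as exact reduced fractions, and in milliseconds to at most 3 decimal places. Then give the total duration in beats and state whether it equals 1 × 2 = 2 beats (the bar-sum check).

1) 0.0ms=0b +98.522ms=2/7b
2) 98.522ms=2/7b +98.522ms=2/7b
3) 197.044ms=4/7b +98.522ms=2/7b
4) 295.567ms=6/7b +98.522ms=2/7b
5) 394.089ms=8/7b +98.522ms=2/7b
6) 492.611ms=10/7b +98.522ms=2/7b
7) 591.133ms=12/7b +98.522ms=2/7b
Σ=2b of 2 (174bpm 2/4) — PASS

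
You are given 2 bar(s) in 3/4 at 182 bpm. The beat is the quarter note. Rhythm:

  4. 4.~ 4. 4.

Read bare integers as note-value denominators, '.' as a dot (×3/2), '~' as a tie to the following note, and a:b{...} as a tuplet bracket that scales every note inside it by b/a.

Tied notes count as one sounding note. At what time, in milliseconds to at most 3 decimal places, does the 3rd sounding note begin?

1. 0.0ms @ 0 + 494.505ms (3/2)
2. 494.505ms @ 3/2 + 989.011ms (3)
3. 1483.516ms @ 9/2 + 494.505ms (3/2)

note 3 onset = 9/2b = 1483.516ms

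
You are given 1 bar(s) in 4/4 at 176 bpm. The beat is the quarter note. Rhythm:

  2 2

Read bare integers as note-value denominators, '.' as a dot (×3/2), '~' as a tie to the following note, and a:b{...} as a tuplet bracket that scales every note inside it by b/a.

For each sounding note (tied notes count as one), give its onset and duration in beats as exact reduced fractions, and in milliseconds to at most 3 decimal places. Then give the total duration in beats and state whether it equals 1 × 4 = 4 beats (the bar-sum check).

1) 0.0ms=0b +681.818ms=2b
2) 681.818ms=2b +681.818ms=2b
Σ=4b of 4 (176bpm 4/4) — PASS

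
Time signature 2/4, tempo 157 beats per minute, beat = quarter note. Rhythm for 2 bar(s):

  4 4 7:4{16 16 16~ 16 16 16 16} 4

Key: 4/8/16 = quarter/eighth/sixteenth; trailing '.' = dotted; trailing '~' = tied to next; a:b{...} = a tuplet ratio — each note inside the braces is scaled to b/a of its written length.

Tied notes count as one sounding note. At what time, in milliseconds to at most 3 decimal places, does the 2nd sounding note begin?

note 2 onset = 1b = 382.166ms

1. 0.0ms @ 0 + 382.166ms (1)
2. 382.166ms @ 1 + 382.166ms (1)
3. 764.331ms @ 2 + 54.595ms (1/7)
4. 818.926ms @ 15/7 + 54.595ms (1/7)
5. 873.521ms @ 16/7 + 109.19ms (2/7)
6. 982.712ms @ 18/7 + 54.595ms (1/7)
7. 1037.307ms @ 19/7 + 54.595ms (1/7)
8. 1091.902ms @ 20/7 + 54.595ms (1/7)
9. 1146.497ms @ 3 + 382.166ms (1)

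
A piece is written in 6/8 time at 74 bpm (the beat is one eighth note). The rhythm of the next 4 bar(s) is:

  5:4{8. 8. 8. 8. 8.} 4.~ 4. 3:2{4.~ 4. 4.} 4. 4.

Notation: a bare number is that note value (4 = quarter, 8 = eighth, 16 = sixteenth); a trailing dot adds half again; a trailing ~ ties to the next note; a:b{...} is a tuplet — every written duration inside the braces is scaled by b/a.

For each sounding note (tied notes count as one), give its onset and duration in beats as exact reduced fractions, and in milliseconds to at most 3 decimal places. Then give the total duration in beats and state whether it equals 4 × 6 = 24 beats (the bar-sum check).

1) 0.0ms=0b +972.973ms=6/5b
2) 972.973ms=6/5b +972.973ms=6/5b
3) 1945.946ms=12/5b +972.973ms=6/5b
4) 2918.919ms=18/5b +972.973ms=6/5b
5) 3891.892ms=24/5b +972.973ms=6/5b
6) 4864.865ms=6b +4864.865ms=6b
7) 9729.73ms=12b +3243.243ms=4b
8) 12972.973ms=16b +1621.622ms=2b
9) 14594.595ms=18b +2432.432ms=3b
10) 17027.027ms=21b +2432.432ms=3b
Σ=24b of 24 (74bpm 6/8) — PASS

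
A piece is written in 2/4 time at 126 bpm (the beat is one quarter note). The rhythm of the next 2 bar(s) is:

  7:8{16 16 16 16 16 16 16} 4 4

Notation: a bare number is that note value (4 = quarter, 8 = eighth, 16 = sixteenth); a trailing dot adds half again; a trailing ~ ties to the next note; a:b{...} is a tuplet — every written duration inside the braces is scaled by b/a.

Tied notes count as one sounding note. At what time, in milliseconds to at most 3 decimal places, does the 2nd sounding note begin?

note 2 onset = 2/7b = 136.054ms

1. 0.0ms @ 0 + 136.054ms (2/7)
2. 136.054ms @ 2/7 + 136.054ms (2/7)
3. 272.109ms @ 4/7 + 136.054ms (2/7)
4. 408.163ms @ 6/7 + 136.054ms (2/7)
5. 544.218ms @ 8/7 + 136.054ms (2/7)
6. 680.272ms @ 10/7 + 136.054ms (2/7)
7. 816.327ms @ 12/7 + 136.054ms (2/7)
8. 952.381ms @ 2 + 476.19ms (1)
9. 1428.571ms @ 3 + 476.19ms (1)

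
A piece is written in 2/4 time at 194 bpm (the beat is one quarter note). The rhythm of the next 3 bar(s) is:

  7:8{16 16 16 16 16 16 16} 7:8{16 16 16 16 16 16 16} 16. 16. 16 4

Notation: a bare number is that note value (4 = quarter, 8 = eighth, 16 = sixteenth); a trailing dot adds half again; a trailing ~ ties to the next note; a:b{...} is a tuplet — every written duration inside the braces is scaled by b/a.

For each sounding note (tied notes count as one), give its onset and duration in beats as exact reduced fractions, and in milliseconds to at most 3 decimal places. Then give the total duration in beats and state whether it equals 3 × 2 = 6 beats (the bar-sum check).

1) 0.0ms=0b +88.365ms=2/7b
2) 88.365ms=2/7b +88.365ms=2/7b
3) 176.73ms=4/7b +88.365ms=2/7b
4) 265.096ms=6/7b +88.365ms=2/7b
5) 353.461ms=8/7b +88.365ms=2/7b
6) 441.826ms=10/7b +88.365ms=2/7b
7) 530.191ms=12/7b +88.365ms=2/7b
8) 618.557ms=2b +88.365ms=2/7b
9) 706.922ms=16/7b +88.365ms=2/7b
10) 795.287ms=18/7b +88.365ms=2/7b
11) 883.652ms=20/7b +88.365ms=2/7b
12) 972.018ms=22/7b +88.365ms=2/7b
13) 1060.383ms=24/7b +88.365ms=2/7b
14) 1148.748ms=26/7b +88.365ms=2/7b
15) 1237.113ms=4b +115.979ms=3/8b
16) 1353.093ms=35/8b +115.979ms=3/8b
17) 1469.072ms=19/4b +77.32ms=1/4b
18) 1546.392ms=5b +309.278ms=1b
Σ=6b of 6 (194bpm 2/4) — PASS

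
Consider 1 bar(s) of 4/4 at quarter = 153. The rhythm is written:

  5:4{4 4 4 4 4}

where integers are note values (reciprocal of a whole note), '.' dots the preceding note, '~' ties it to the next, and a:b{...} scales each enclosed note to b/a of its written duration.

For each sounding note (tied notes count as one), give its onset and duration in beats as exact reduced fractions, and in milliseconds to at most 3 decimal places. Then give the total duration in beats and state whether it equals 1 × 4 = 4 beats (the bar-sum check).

1) 0.0ms=0b +313.725ms=4/5b
2) 313.725ms=4/5b +313.725ms=4/5b
3) 627.451ms=8/5b +313.725ms=4/5b
4) 941.176ms=12/5b +313.725ms=4/5b
5) 1254.902ms=16/5b +313.725ms=4/5b
Σ=4b of 4 (153bpm 4/4) — PASS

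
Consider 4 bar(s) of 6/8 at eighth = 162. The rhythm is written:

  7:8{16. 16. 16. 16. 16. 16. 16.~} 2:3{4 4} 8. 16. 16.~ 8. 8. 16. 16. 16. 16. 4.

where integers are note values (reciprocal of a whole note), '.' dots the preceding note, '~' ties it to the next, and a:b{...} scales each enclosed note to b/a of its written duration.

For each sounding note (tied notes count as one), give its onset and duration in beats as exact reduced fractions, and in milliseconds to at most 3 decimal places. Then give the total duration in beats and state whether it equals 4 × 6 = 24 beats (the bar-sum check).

1) 0.0ms=0b +317.46ms=6/7b
2) 317.46ms=6/7b +317.46ms=6/7b
3) 634.921ms=12/7b +317.46ms=6/7b
4) 952.381ms=18/7b +317.46ms=6/7b
5) 1269.841ms=24/7b +317.46ms=6/7b
6) 1587.302ms=30/7b +317.46ms=6/7b
7) 1904.762ms=36/7b +1428.571ms=27/7b
8) 3333.333ms=9b +1111.111ms=3b
9) 4444.444ms=12b +555.556ms=3/2b
10) 5000.0ms=27/2b +277.778ms=3/4b
11) 5277.778ms=57/4b +833.333ms=9/4b
12) 6111.111ms=33/2b +555.556ms=3/2b
13) 6666.667ms=18b +277.778ms=3/4b
14) 6944.444ms=75/4b +277.778ms=3/4b
15) 7222.222ms=39/2b +277.778ms=3/4b
16) 7500.0ms=81/4b +277.778ms=3/4b
17) 7777.778ms=21b +1111.111ms=3b
Σ=24b of 24 (162bpm 6/8) — PASS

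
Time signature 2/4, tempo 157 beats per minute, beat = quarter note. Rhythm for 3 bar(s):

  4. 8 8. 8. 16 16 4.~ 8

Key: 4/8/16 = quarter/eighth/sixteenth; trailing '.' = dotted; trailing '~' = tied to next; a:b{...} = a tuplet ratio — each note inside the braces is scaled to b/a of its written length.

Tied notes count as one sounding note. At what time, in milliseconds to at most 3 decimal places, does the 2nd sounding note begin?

note 2 onset = 3/2b = 573.248ms

1. 0.0ms @ 0 + 573.248ms (3/2)
2. 573.248ms @ 3/2 + 191.083ms (1/2)
3. 764.331ms @ 2 + 286.624ms (3/4)
4. 1050.955ms @ 11/4 + 286.624ms (3/4)
5. 1337.58ms @ 7/2 + 95.541ms (1/4)
6. 1433.121ms @ 15/4 + 95.541ms (1/4)
7. 1528.662ms @ 4 + 764.331ms (2)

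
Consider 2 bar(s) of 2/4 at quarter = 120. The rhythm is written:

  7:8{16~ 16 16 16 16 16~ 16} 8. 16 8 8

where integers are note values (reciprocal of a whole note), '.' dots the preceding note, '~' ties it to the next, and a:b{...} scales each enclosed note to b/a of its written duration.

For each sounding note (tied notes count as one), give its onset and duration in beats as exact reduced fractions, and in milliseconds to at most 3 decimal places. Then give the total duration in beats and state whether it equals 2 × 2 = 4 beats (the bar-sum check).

1) 0.0ms=0b +285.714ms=4/7b
2) 285.714ms=4/7b +142.857ms=2/7b
3) 428.571ms=6/7b +142.857ms=2/7b
4) 571.429ms=8/7b +142.857ms=2/7b
5) 714.286ms=10/7b +285.714ms=4/7b
6) 1000.0ms=2b +375.0ms=3/4b
7) 1375.0ms=11/4b +125.0ms=1/4b
8) 1500.0ms=3b +250.0ms=1/2b
9) 1750.0ms=7/2b +250.0ms=1/2b
Σ=4b of 4 (120bpm 2/4) — PASS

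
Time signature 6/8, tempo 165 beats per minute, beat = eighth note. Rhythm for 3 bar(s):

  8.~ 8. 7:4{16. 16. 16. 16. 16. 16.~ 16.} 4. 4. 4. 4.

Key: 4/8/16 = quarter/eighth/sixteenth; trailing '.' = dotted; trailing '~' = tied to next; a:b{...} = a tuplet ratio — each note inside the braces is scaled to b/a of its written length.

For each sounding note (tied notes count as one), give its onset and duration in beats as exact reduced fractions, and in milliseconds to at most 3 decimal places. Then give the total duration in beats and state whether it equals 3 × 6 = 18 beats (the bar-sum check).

1) 0.0ms=0b +1090.909ms=3b
2) 1090.909ms=3b +155.844ms=3/7b
3) 1246.753ms=24/7b +155.844ms=3/7b
4) 1402.597ms=27/7b +155.844ms=3/7b
5) 1558.442ms=30/7b +155.844ms=3/7b
6) 1714.286ms=33/7b +155.844ms=3/7b
7) 1870.13ms=36/7b +311.688ms=6/7b
8) 2181.818ms=6b +1090.909ms=3b
9) 3272.727ms=9b +1090.909ms=3b
10) 4363.636ms=12b +1090.909ms=3b
11) 5454.545ms=15b +1090.909ms=3b
Σ=18b of 18 (165bpm 6/8) — PASS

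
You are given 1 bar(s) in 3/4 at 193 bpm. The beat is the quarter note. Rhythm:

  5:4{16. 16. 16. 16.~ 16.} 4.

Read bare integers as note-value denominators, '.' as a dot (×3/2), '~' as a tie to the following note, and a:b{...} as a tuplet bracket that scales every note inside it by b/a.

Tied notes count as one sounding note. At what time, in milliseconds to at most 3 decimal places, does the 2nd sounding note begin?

note 2 onset = 3/10b = 93.264ms

1. 0.0ms @ 0 + 93.264ms (3/10)
2. 93.264ms @ 3/10 + 93.264ms (3/10)
3. 186.528ms @ 3/5 + 93.264ms (3/10)
4. 279.793ms @ 9/10 + 186.528ms (3/5)
5. 466.321ms @ 3/2 + 466.321ms (3/2)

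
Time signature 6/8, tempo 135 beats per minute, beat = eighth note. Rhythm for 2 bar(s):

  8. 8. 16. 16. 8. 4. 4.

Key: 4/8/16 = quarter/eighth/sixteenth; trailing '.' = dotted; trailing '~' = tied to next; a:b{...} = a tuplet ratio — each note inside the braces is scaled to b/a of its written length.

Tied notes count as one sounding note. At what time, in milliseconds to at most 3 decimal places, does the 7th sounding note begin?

1. 0.0ms @ 0 + 666.667ms (3/2)
2. 666.667ms @ 3/2 + 666.667ms (3/2)
3. 1333.333ms @ 3 + 333.333ms (3/4)
4. 1666.667ms @ 15/4 + 333.333ms (3/4)
5. 2000.0ms @ 9/2 + 666.667ms (3/2)
6. 2666.667ms @ 6 + 1333.333ms (3)
7. 4000.0ms @ 9 + 1333.333ms (3)

note 7 onset = 9b = 4000.0ms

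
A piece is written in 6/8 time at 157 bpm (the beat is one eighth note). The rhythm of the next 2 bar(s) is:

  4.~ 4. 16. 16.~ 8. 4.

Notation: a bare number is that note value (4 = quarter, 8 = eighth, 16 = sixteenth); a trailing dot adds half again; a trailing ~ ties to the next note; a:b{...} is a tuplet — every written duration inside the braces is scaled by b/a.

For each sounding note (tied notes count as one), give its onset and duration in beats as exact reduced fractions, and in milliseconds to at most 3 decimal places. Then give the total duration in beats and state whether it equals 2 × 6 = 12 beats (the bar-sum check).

1) 0.0ms=0b +2292.994ms=6b
2) 2292.994ms=6b +286.624ms=3/4b
3) 2579.618ms=27/4b +859.873ms=9/4b
4) 3439.49ms=9b +1146.497ms=3b
Σ=12b of 12 (157bpm 6/8) — PASS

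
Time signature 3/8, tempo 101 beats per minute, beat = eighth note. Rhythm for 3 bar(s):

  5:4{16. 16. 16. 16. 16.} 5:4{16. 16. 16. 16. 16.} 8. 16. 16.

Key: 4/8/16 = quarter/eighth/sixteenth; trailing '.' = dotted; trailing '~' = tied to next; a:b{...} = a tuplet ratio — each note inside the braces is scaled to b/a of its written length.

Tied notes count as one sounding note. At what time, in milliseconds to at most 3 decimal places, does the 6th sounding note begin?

1. 0.0ms @ 0 + 356.436ms (3/5)
2. 356.436ms @ 3/5 + 356.436ms (3/5)
3. 712.871ms @ 6/5 + 356.436ms (3/5)
4. 1069.307ms @ 9/5 + 356.436ms (3/5)
5. 1425.743ms @ 12/5 + 356.436ms (3/5)
6. 1782.178ms @ 3 + 356.436ms (3/5)
7. 2138.614ms @ 18/5 + 356.436ms (3/5)
8. 2495.05ms @ 21/5 + 356.436ms (3/5)
9. 2851.485ms @ 24/5 + 356.436ms (3/5)
10. 3207.921ms @ 27/5 + 356.436ms (3/5)
11. 3564.356ms @ 6 + 891.089ms (3/2)
12. 4455.446ms @ 15/2 + 445.545ms (3/4)
13. 4900.99ms @ 33/4 + 445.545ms (3/4)

note 6 onset = 3b = 1782.178ms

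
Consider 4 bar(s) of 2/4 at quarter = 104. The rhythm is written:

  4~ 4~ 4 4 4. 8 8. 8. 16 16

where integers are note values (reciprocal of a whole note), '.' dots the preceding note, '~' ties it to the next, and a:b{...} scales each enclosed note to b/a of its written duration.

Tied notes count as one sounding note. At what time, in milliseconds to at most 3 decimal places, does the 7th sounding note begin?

note 7 onset = 15/2b = 4326.923ms

1. 0.0ms @ 0 + 1730.769ms (3)
2. 1730.769ms @ 3 + 576.923ms (1)
3. 2307.692ms @ 4 + 865.385ms (3/2)
4. 3173.077ms @ 11/2 + 288.462ms (1/2)
5. 3461.538ms @ 6 + 432.692ms (3/4)
6. 3894.231ms @ 27/4 + 432.692ms (3/4)
7. 4326.923ms @ 15/2 + 144.231ms (1/4)
8. 4471.154ms @ 31/4 + 144.231ms (1/4)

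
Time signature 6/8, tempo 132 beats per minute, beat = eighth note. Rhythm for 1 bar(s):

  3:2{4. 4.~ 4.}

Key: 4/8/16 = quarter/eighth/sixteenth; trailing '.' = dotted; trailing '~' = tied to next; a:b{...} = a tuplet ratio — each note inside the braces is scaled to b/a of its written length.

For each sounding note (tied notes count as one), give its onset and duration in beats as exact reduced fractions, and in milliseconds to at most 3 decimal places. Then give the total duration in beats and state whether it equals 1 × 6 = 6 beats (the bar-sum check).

1) 0.0ms=0b +909.091ms=2b
2) 909.091ms=2b +1818.182ms=4b
Σ=6b of 6 (132bpm 6/8) — PASS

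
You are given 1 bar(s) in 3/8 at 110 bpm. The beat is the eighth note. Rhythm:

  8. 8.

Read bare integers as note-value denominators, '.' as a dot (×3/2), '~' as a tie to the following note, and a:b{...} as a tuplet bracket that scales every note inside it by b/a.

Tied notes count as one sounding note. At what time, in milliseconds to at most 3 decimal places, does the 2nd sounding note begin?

1. 0.0ms @ 0 + 818.182ms (3/2)
2. 818.182ms @ 3/2 + 818.182ms (3/2)

note 2 onset = 3/2b = 818.182ms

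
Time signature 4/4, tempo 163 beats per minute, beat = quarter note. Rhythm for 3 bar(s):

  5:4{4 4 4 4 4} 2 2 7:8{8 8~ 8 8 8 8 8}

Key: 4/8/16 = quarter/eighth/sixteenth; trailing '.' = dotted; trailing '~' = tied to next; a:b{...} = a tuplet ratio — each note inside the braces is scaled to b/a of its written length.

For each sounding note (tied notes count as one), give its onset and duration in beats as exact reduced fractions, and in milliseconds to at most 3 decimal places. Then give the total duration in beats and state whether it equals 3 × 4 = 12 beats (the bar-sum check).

1) 0.0ms=0b +294.479ms=4/5b
2) 294.479ms=4/5b +294.479ms=4/5b
3) 588.957ms=8/5b +294.479ms=4/5b
4) 883.436ms=12/5b +294.479ms=4/5b
5) 1177.914ms=16/5b +294.479ms=4/5b
6) 1472.393ms=4b +736.196ms=2b
7) 2208.589ms=6b +736.196ms=2b
8) 2944.785ms=8b +210.342ms=4/7b
9) 3155.127ms=60/7b +420.684ms=8/7b
10) 3575.811ms=68/7b +210.342ms=4/7b
11) 3786.152ms=72/7b +210.342ms=4/7b
12) 3996.494ms=76/7b +210.342ms=4/7b
13) 4206.836ms=80/7b +210.342ms=4/7b
Σ=12b of 12 (163bpm 4/4) — PASS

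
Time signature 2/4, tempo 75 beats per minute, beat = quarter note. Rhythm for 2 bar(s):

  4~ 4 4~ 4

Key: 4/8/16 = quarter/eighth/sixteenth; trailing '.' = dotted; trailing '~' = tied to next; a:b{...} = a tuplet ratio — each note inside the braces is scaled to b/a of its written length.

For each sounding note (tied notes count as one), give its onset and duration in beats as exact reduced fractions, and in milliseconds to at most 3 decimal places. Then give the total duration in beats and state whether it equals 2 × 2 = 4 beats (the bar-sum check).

1) 0.0ms=0b +1600.0ms=2b
2) 1600.0ms=2b +1600.0ms=2b
Σ=4b of 4 (75bpm 2/4) — PASS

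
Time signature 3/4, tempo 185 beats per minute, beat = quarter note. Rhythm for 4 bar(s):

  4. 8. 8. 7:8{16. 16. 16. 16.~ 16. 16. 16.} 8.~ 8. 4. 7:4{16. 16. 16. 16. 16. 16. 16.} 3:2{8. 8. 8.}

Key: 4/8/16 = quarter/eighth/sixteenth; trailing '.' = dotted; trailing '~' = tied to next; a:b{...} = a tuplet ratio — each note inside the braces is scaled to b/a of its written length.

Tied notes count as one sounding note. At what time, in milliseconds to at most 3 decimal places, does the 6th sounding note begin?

1. 0.0ms @ 0 + 486.486ms (3/2)
2. 486.486ms @ 3/2 + 243.243ms (3/4)
3. 729.73ms @ 9/4 + 243.243ms (3/4)
4. 972.973ms @ 3 + 138.996ms (3/7)
5. 1111.969ms @ 24/7 + 138.996ms (3/7)
6. 1250.965ms @ 27/7 + 138.996ms (3/7)
7. 1389.961ms @ 30/7 + 277.992ms (6/7)
8. 1667.954ms @ 36/7 + 138.996ms (3/7)
9. 1806.95ms @ 39/7 + 138.996ms (3/7)
10. 1945.946ms @ 6 + 486.486ms (3/2)
11. 2432.432ms @ 15/2 + 486.486ms (3/2)
12. 2918.919ms @ 9 + 69.498ms (3/14)
13. 2988.417ms @ 129/14 + 69.498ms (3/14)
14. 3057.915ms @ 66/7 + 69.498ms (3/14)
15. 3127.413ms @ 135/14 + 69.498ms (3/14)
16. 3196.911ms @ 69/7 + 69.498ms (3/14)
17. 3266.409ms @ 141/14 + 69.498ms (3/14)
18. 3335.907ms @ 72/7 + 69.498ms (3/14)
19. 3405.405ms @ 21/2 + 162.162ms (1/2)
20. 3567.568ms @ 11 + 162.162ms (1/2)
21. 3729.73ms @ 23/2 + 162.162ms (1/2)

note 6 onset = 27/7b = 1250.965ms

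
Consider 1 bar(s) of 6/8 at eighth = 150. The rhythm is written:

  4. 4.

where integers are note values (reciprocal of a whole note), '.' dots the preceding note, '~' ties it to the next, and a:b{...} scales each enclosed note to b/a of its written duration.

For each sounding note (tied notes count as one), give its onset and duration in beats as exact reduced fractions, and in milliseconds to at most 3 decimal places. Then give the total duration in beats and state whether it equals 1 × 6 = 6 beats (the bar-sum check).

1) 0.0ms=0b +1200.0ms=3b
2) 1200.0ms=3b +1200.0ms=3b
Σ=6b of 6 (150bpm 6/8) — PASS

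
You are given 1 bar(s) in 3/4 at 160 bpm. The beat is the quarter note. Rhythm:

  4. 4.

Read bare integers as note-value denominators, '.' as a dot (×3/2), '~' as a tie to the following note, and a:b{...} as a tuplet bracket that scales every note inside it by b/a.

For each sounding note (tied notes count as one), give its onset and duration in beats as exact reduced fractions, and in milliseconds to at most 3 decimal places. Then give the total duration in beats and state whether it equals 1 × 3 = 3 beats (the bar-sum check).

1) 0.0ms=0b +562.5ms=3/2b
2) 562.5ms=3/2b +562.5ms=3/2b
Σ=3b of 3 (160bpm 3/4) — PASS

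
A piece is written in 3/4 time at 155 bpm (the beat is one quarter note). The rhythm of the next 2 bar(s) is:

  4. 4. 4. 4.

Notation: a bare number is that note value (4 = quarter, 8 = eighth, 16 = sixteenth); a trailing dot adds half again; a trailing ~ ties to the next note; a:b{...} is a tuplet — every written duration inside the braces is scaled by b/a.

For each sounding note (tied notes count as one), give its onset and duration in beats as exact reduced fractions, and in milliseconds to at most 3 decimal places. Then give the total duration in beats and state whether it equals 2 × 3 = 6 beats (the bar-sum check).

1) 0.0ms=0b +580.645ms=3/2b
2) 580.645ms=3/2b +580.645ms=3/2b
3) 1161.29ms=3b +580.645ms=3/2b
4) 1741.935ms=9/2b +580.645ms=3/2b
Σ=6b of 6 (155bpm 3/4) — PASS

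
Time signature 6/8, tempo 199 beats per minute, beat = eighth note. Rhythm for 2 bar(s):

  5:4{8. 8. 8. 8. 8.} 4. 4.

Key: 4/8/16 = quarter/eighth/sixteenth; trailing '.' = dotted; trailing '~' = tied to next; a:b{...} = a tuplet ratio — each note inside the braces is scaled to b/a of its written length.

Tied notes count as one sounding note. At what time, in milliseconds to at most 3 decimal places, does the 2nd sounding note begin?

note 2 onset = 6/5b = 361.809ms

1. 0.0ms @ 0 + 361.809ms (6/5)
2. 361.809ms @ 6/5 + 361.809ms (6/5)
3. 723.618ms @ 12/5 + 361.809ms (6/5)
4. 1085.427ms @ 18/5 + 361.809ms (6/5)
5. 1447.236ms @ 24/5 + 361.809ms (6/5)
6. 1809.045ms @ 6 + 904.523ms (3)
7. 2713.568ms @ 9 + 904.523ms (3)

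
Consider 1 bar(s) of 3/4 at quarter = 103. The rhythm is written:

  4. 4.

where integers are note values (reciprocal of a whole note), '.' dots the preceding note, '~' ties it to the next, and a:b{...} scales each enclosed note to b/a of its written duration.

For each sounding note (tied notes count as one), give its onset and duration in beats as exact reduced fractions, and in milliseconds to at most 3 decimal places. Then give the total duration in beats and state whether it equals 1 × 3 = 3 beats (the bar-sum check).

1) 0.0ms=0b +873.786ms=3/2b
2) 873.786ms=3/2b +873.786ms=3/2b
Σ=3b of 3 (103bpm 3/4) — PASS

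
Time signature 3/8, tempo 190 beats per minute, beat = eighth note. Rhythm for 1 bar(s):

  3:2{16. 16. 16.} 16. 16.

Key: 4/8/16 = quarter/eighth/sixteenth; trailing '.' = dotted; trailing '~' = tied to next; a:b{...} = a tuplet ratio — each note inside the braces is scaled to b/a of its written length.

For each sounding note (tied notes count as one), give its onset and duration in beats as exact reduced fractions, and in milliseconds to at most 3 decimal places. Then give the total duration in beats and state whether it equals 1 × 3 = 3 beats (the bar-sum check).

1) 0.0ms=0b +157.895ms=1/2b
2) 157.895ms=1/2b +157.895ms=1/2b
3) 315.789ms=1b +157.895ms=1/2b
4) 473.684ms=3/2b +236.842ms=3/4b
5) 710.526ms=9/4b +236.842ms=3/4b
Σ=3b of 3 (190bpm 3/8) — PASS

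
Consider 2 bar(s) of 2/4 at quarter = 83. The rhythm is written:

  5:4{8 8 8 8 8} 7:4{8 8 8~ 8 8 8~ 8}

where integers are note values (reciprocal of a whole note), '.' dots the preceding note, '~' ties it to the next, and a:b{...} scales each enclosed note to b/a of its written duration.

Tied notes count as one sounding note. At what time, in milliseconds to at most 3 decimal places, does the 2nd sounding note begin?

1. 0.0ms @ 0 + 289.157ms (2/5)
2. 289.157ms @ 2/5 + 289.157ms (2/5)
3. 578.313ms @ 4/5 + 289.157ms (2/5)
4. 867.47ms @ 6/5 + 289.157ms (2/5)
5. 1156.627ms @ 8/5 + 289.157ms (2/5)
6. 1445.783ms @ 2 + 206.54ms (2/7)
7. 1652.324ms @ 16/7 + 206.54ms (2/7)
8. 1858.864ms @ 18/7 + 413.081ms (4/7)
9. 2271.945ms @ 22/7 + 206.54ms (2/7)
10. 2478.485ms @ 24/7 + 413.081ms (4/7)

note 2 onset = 2/5b = 289.157ms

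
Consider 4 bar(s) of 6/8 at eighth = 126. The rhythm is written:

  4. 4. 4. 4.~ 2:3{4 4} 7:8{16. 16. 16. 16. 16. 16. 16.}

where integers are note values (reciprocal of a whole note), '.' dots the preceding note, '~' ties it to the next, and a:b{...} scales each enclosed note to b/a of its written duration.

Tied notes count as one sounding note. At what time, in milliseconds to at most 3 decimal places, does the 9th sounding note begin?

1. 0.0ms @ 0 + 1428.571ms (3)
2. 1428.571ms @ 3 + 1428.571ms (3)
3. 2857.143ms @ 6 + 1428.571ms (3)
4. 4285.714ms @ 9 + 2857.143ms (6)
5. 7142.857ms @ 15 + 1428.571ms (3)
6. 8571.429ms @ 18 + 408.163ms (6/7)
7. 8979.592ms @ 132/7 + 408.163ms (6/7)
8. 9387.755ms @ 138/7 + 408.163ms (6/7)
9. 9795.918ms @ 144/7 + 408.163ms (6/7)
10. 10204.082ms @ 150/7 + 408.163ms (6/7)
11. 10612.245ms @ 156/7 + 408.163ms (6/7)
12. 11020.408ms @ 162/7 + 408.163ms (6/7)

note 9 onset = 144/7b = 9795.918ms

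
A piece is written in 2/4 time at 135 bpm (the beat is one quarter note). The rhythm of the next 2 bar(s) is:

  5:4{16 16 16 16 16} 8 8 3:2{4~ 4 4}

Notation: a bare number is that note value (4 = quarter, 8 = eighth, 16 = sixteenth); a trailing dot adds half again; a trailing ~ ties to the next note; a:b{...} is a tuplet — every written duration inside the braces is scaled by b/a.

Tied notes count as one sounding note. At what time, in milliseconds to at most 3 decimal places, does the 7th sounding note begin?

1. 0.0ms @ 0 + 88.889ms (1/5)
2. 88.889ms @ 1/5 + 88.889ms (1/5)
3. 177.778ms @ 2/5 + 88.889ms (1/5)
4. 266.667ms @ 3/5 + 88.889ms (1/5)
5. 355.556ms @ 4/5 + 88.889ms (1/5)
6. 444.444ms @ 1 + 222.222ms (1/2)
7. 666.667ms @ 3/2 + 222.222ms (1/2)
8. 888.889ms @ 2 + 592.593ms (4/3)
9. 1481.481ms @ 10/3 + 296.296ms (2/3)

note 7 onset = 3/2b = 666.667ms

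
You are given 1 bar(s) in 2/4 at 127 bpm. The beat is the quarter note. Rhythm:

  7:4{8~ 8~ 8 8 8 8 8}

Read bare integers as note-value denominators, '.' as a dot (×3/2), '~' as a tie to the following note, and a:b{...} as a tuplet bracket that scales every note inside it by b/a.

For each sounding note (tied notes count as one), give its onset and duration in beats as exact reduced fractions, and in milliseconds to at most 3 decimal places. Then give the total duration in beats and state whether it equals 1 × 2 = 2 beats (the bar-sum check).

1) 0.0ms=0b +404.949ms=6/7b
2) 404.949ms=6/7b +134.983ms=2/7b
3) 539.933ms=8/7b +134.983ms=2/7b
4) 674.916ms=10/7b +134.983ms=2/7b
5) 809.899ms=12/7b +134.983ms=2/7b
Σ=2b of 2 (127bpm 2/4) — PASS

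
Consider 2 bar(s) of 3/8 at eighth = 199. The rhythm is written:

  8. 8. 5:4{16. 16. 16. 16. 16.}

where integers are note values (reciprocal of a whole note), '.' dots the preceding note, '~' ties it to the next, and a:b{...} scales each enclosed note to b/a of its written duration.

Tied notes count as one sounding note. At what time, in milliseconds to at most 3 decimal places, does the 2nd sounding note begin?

note 2 onset = 3/2b = 452.261ms

1. 0.0ms @ 0 + 452.261ms (3/2)
2. 452.261ms @ 3/2 + 452.261ms (3/2)
3. 904.523ms @ 3 + 180.905ms (3/5)
4. 1085.427ms @ 18/5 + 180.905ms (3/5)
5. 1266.332ms @ 21/5 + 180.905ms (3/5)
6. 1447.236ms @ 24/5 + 180.905ms (3/5)
7. 1628.141ms @ 27/5 + 180.905ms (3/5)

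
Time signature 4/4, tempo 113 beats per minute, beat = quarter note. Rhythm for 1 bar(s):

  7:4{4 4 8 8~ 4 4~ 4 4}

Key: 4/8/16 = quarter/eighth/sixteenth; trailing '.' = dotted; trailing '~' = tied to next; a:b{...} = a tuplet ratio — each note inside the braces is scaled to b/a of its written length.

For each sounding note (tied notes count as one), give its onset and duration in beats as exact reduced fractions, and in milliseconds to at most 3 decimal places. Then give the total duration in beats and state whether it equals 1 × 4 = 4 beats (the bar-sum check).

1) 0.0ms=0b +303.413ms=4/7b
2) 303.413ms=4/7b +303.413ms=4/7b
3) 606.827ms=8/7b +151.707ms=2/7b
4) 758.534ms=10/7b +455.12ms=6/7b
5) 1213.654ms=16/7b +606.827ms=8/7b
6) 1820.48ms=24/7b +303.413ms=4/7b
Σ=4b of 4 (113bpm 4/4) — PASS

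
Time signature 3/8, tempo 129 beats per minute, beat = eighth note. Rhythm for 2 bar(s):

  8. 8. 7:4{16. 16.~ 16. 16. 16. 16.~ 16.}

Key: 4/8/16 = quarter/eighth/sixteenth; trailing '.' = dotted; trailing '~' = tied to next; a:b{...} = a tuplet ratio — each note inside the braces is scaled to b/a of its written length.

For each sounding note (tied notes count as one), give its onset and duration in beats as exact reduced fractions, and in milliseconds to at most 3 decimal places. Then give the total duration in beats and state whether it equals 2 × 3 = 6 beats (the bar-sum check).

1) 0.0ms=0b +697.674ms=3/2b
2) 697.674ms=3/2b +697.674ms=3/2b
3) 1395.349ms=3b +199.336ms=3/7b
4) 1594.684ms=24/7b +398.671ms=6/7b
5) 1993.355ms=30/7b +199.336ms=3/7b
6) 2192.691ms=33/7b +199.336ms=3/7b
7) 2392.027ms=36/7b +398.671ms=6/7b
Σ=6b of 6 (129bpm 3/8) — PASS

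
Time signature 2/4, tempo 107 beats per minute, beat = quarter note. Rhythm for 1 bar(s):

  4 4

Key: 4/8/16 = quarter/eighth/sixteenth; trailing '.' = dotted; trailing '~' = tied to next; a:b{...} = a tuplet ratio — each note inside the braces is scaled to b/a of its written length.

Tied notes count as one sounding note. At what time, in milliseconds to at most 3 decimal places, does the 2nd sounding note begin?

1. 0.0ms @ 0 + 560.748ms (1)
2. 560.748ms @ 1 + 560.748ms (1)

note 2 onset = 1b = 560.748ms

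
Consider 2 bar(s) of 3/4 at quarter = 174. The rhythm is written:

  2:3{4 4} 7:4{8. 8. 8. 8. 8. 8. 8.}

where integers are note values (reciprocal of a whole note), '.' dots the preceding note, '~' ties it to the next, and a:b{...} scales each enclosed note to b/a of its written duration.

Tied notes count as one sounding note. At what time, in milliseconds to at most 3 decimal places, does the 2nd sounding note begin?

note 2 onset = 3/2b = 517.241ms

1. 0.0ms @ 0 + 517.241ms (3/2)
2. 517.241ms @ 3/2 + 517.241ms (3/2)
3. 1034.483ms @ 3 + 147.783ms (3/7)
4. 1182.266ms @ 24/7 + 147.783ms (3/7)
5. 1330.049ms @ 27/7 + 147.783ms (3/7)
6. 1477.833ms @ 30/7 + 147.783ms (3/7)
7. 1625.616ms @ 33/7 + 147.783ms (3/7)
8. 1773.399ms @ 36/7 + 147.783ms (3/7)
9. 1921.182ms @ 39/7 + 147.783ms (3/7)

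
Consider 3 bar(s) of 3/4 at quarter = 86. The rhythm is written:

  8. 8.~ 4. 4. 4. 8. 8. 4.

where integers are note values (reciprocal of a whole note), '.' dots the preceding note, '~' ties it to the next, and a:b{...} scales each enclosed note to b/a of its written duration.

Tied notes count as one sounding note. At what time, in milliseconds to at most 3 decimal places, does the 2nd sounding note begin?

note 2 onset = 3/4b = 523.256ms

1. 0.0ms @ 0 + 523.256ms (3/4)
2. 523.256ms @ 3/4 + 1569.767ms (9/4)
3. 2093.023ms @ 3 + 1046.512ms (3/2)
4. 3139.535ms @ 9/2 + 1046.512ms (3/2)
5. 4186.047ms @ 6 + 523.256ms (3/4)
6. 4709.302ms @ 27/4 + 523.256ms (3/4)
7. 5232.558ms @ 15/2 + 1046.512ms (3/2)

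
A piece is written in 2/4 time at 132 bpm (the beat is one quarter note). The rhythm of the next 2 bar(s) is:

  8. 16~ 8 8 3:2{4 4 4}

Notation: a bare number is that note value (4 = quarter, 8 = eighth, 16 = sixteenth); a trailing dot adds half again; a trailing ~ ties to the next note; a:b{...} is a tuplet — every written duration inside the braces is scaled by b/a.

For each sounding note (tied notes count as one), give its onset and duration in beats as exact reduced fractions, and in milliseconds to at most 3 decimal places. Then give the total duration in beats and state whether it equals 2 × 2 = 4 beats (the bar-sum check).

1) 0.0ms=0b +340.909ms=3/4b
2) 340.909ms=3/4b +340.909ms=3/4b
3) 681.818ms=3/2b +227.273ms=1/2b
4) 909.091ms=2b +303.03ms=2/3b
5) 1212.121ms=8/3b +303.03ms=2/3b
6) 1515.152ms=10/3b +303.03ms=2/3b
Σ=4b of 4 (132bpm 2/4) — PASS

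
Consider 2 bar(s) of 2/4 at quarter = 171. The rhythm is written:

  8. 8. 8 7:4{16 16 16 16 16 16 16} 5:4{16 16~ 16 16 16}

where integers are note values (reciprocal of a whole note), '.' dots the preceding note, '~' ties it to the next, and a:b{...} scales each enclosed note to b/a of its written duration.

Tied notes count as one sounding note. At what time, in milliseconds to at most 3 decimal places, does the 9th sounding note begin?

1. 0.0ms @ 0 + 263.158ms (3/4)
2. 263.158ms @ 3/4 + 263.158ms (3/4)
3. 526.316ms @ 3/2 + 175.439ms (1/2)
4. 701.754ms @ 2 + 50.125ms (1/7)
5. 751.88ms @ 15/7 + 50.125ms (1/7)
6. 802.005ms @ 16/7 + 50.125ms (1/7)
7. 852.13ms @ 17/7 + 50.125ms (1/7)
8. 902.256ms @ 18/7 + 50.125ms (1/7)
9. 952.381ms @ 19/7 + 50.125ms (1/7)
10. 1002.506ms @ 20/7 + 50.125ms (1/7)
11. 1052.632ms @ 3 + 70.175ms (1/5)
12. 1122.807ms @ 16/5 + 140.351ms (2/5)
13. 1263.158ms @ 18/5 + 70.175ms (1/5)
14. 1333.333ms @ 19/5 + 70.175ms (1/5)

note 9 onset = 19/7b = 952.381ms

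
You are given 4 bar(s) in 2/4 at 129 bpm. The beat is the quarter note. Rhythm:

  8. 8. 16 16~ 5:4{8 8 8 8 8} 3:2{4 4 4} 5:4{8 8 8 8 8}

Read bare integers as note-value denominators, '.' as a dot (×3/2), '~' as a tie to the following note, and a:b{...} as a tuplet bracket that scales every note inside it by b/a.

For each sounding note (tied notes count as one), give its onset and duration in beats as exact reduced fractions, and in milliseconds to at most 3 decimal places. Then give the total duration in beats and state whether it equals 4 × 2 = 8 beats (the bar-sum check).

1) 0.0ms=0b +348.837ms=3/4b
2) 348.837ms=3/4b +348.837ms=3/4b
3) 697.674ms=3/2b +116.279ms=1/4b
4) 813.953ms=7/4b +302.326ms=13/20b
5) 1116.279ms=12/5b +186.047ms=2/5b
6) 1302.326ms=14/5b +186.047ms=2/5b
7) 1488.372ms=16/5b +186.047ms=2/5b
8) 1674.419ms=18/5b +186.047ms=2/5b
9) 1860.465ms=4b +310.078ms=2/3b
10) 2170.543ms=14/3b +310.078ms=2/3b
11) 2480.62ms=16/3b +310.078ms=2/3b
12) 2790.698ms=6b +186.047ms=2/5b
13) 2976.744ms=32/5b +186.047ms=2/5b
14) 3162.791ms=34/5b +186.047ms=2/5b
15) 3348.837ms=36/5b +186.047ms=2/5b
16) 3534.884ms=38/5b +186.047ms=2/5b
Σ=8b of 8 (129bpm 2/4) — PASS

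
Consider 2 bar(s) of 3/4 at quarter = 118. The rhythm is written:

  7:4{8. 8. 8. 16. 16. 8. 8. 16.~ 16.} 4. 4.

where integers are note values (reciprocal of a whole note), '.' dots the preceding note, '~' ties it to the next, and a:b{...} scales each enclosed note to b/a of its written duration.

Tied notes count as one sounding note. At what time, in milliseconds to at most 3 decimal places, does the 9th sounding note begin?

1. 0.0ms @ 0 + 217.918ms (3/7)
2. 217.918ms @ 3/7 + 217.918ms (3/7)
3. 435.835ms @ 6/7 + 217.918ms (3/7)
4. 653.753ms @ 9/7 + 108.959ms (3/14)
5. 762.712ms @ 3/2 + 108.959ms (3/14)
6. 871.671ms @ 12/7 + 217.918ms (3/7)
7. 1089.588ms @ 15/7 + 217.918ms (3/7)
8. 1307.506ms @ 18/7 + 217.918ms (3/7)
9. 1525.424ms @ 3 + 762.712ms (3/2)
10. 2288.136ms @ 9/2 + 762.712ms (3/2)

note 9 onset = 3b = 1525.424ms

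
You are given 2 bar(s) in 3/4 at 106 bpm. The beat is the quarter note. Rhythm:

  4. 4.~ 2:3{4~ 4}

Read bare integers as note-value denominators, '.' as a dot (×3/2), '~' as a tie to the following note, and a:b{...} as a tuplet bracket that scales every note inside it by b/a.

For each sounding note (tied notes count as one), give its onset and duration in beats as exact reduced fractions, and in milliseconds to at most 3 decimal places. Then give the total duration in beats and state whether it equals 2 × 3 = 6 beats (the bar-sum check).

1) 0.0ms=0b +849.057ms=3/2b
2) 849.057ms=3/2b +2547.17ms=9/2b
Σ=6b of 6 (106bpm 3/4) — PASS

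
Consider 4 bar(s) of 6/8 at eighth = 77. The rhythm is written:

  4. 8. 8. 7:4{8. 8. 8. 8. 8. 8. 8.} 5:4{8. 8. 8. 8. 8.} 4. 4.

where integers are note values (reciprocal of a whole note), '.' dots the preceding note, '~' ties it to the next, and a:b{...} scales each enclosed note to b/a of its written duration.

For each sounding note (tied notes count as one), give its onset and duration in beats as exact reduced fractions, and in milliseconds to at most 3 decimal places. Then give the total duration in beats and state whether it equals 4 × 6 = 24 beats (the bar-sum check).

1) 0.0ms=0b +2337.662ms=3b
2) 2337.662ms=3b +1168.831ms=3/2b
3) 3506.494ms=9/2b +1168.831ms=3/2b
4) 4675.325ms=6b +667.904ms=6/7b
5) 5343.228ms=48/7b +667.904ms=6/7b
6) 6011.132ms=54/7b +667.904ms=6/7b
7) 6679.035ms=60/7b +667.904ms=6/7b
8) 7346.939ms=66/7b +667.904ms=6/7b
9) 8014.842ms=72/7b +667.904ms=6/7b
10) 8682.746ms=78/7b +667.904ms=6/7b
11) 9350.649ms=12b +935.065ms=6/5b
12) 10285.714ms=66/5b +935.065ms=6/5b
13) 11220.779ms=72/5b +935.065ms=6/5b
14) 12155.844ms=78/5b +935.065ms=6/5b
15) 13090.909ms=84/5b +935.065ms=6/5b
16) 14025.974ms=18b +2337.662ms=3b
17) 16363.636ms=21b +2337.662ms=3b
Σ=24b of 24 (77bpm 6/8) — PASS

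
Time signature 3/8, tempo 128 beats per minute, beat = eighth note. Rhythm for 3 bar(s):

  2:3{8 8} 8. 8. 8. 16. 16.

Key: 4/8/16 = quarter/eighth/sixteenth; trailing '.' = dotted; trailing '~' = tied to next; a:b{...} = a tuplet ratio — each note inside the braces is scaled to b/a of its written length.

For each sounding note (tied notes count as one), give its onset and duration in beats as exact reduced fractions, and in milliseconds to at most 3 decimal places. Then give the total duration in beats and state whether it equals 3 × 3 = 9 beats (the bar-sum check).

1) 0.0ms=0b +703.125ms=3/2b
2) 703.125ms=3/2b +703.125ms=3/2b
3) 1406.25ms=3b +703.125ms=3/2b
4) 2109.375ms=9/2b +703.125ms=3/2b
5) 2812.5ms=6b +703.125ms=3/2b
6) 3515.625ms=15/2b +351.562ms=3/4b
7) 3867.188ms=33/4b +351.562ms=3/4b
Σ=9b of 9 (128bpm 3/8) — PASS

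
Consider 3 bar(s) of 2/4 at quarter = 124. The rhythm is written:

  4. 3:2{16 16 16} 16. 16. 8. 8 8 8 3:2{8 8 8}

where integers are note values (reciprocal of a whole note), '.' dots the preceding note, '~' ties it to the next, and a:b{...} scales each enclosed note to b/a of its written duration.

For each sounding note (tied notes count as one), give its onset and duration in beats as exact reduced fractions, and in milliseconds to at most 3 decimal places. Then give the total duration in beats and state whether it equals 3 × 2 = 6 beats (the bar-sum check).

1) 0.0ms=0b +725.806ms=3/2b
2) 725.806ms=3/2b +80.645ms=1/6b
3) 806.452ms=5/3b +80.645ms=1/6b
4) 887.097ms=11/6b +80.645ms=1/6b
5) 967.742ms=2b +181.452ms=3/8b
6) 1149.194ms=19/8b +181.452ms=3/8b
7) 1330.645ms=11/4b +362.903ms=3/4b
8) 1693.548ms=7/2b +241.935ms=1/2b
9) 1935.484ms=4b +241.935ms=1/2b
10) 2177.419ms=9/2b +241.935ms=1/2b
11) 2419.355ms=5b +161.29ms=1/3b
12) 2580.645ms=16/3b +161.29ms=1/3b
13) 2741.935ms=17/3b +161.29ms=1/3b
Σ=6b of 6 (124bpm 2/4) — PASS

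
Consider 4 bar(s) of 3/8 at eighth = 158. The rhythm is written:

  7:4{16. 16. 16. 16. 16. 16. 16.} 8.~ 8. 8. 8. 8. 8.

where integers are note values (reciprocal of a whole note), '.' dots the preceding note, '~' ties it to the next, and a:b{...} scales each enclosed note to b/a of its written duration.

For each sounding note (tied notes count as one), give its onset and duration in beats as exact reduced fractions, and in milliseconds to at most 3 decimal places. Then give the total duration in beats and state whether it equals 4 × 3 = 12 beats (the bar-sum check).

1) 0.0ms=0b +162.749ms=3/7b
2) 162.749ms=3/7b +162.749ms=3/7b
3) 325.497ms=6/7b +162.749ms=3/7b
4) 488.246ms=9/7b +162.749ms=3/7b
5) 650.995ms=12/7b +162.749ms=3/7b
6) 813.743ms=15/7b +162.749ms=3/7b
7) 976.492ms=18/7b +162.749ms=3/7b
8) 1139.241ms=3b +1139.241ms=3b
9) 2278.481ms=6b +569.62ms=3/2b
10) 2848.101ms=15/2b +569.62ms=3/2b
11) 3417.722ms=9b +569.62ms=3/2b
12) 3987.342ms=21/2b +569.62ms=3/2b
Σ=12b of 12 (158bpm 3/8) — PASS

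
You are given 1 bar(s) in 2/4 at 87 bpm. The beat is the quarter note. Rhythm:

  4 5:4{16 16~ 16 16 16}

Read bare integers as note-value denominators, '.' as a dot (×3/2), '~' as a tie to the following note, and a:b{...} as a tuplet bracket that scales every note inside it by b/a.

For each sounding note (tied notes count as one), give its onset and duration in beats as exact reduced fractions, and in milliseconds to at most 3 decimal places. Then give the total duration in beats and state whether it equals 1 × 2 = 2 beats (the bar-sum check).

1) 0.0ms=0b +689.655ms=1b
2) 689.655ms=1b +137.931ms=1/5b
3) 827.586ms=6/5b +275.862ms=2/5b
4) 1103.448ms=8/5b +137.931ms=1/5b
5) 1241.379ms=9/5b +137.931ms=1/5b
Σ=2b of 2 (87bpm 2/4) — PASS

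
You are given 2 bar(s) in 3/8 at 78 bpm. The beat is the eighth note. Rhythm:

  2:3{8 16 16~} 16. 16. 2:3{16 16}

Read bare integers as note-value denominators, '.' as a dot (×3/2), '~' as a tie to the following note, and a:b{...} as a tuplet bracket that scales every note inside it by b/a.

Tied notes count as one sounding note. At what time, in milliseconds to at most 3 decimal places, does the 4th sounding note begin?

1. 0.0ms @ 0 + 1153.846ms (3/2)
2. 1153.846ms @ 3/2 + 576.923ms (3/4)
3. 1730.769ms @ 9/4 + 1153.846ms (3/2)
4. 2884.615ms @ 15/4 + 576.923ms (3/4)
5. 3461.538ms @ 9/2 + 576.923ms (3/4)
6. 4038.462ms @ 21/4 + 576.923ms (3/4)

note 4 onset = 15/4b = 2884.615ms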